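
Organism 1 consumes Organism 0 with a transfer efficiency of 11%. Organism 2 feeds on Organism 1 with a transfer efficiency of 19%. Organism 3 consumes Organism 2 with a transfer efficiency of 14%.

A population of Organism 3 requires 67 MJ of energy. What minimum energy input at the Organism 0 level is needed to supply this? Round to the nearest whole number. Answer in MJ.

Cumulative transfer efficiency: 0.11 × 0.19 × 0.14 = 0.002926
Organism 0 energy = 67 / 0.002926 = 22898 MJ

22898 MJ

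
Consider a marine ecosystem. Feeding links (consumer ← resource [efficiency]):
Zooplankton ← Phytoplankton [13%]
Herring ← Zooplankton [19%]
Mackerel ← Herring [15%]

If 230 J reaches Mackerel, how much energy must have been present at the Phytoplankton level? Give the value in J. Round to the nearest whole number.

62078 J

Cumulative transfer efficiency: 0.13 × 0.19 × 0.15 = 0.003705
Phytoplankton energy = 230 / 0.003705 = 62078 J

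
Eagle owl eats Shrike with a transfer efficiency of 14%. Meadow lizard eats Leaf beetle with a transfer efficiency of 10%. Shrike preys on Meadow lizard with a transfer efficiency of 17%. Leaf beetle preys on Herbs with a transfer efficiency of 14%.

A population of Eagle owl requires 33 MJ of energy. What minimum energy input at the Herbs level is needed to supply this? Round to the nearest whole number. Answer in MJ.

Cumulative transfer efficiency: 0.14 × 0.1 × 0.17 × 0.14 = 0.0003332
Herbs energy = 33 / 0.0003332 = 99040 MJ

99040 MJ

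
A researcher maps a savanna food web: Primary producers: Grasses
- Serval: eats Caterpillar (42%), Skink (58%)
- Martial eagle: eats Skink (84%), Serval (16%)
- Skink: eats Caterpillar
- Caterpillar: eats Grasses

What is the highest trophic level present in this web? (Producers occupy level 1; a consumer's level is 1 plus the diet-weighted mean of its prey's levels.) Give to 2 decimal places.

Caterpillar: 1 + 1 = 2
Skink: 1 + 2 = 3
Serval: 1 + (0.42×2 + 0.58×3) = 3.58
Martial eagle: 1 + (0.84×3 + 0.16×3.58) = 4.0928

4.09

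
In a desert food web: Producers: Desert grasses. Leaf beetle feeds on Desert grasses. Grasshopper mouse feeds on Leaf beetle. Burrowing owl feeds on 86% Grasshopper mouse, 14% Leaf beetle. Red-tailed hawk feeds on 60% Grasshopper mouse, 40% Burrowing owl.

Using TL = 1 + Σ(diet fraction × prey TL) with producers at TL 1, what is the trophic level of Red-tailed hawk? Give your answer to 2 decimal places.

Leaf beetle: 1 + 1 = 2
Grasshopper mouse: 1 + 2 = 3
Burrowing owl: 1 + (0.86×3 + 0.14×2) = 3.86
Red-tailed hawk: 1 + (0.6×3 + 0.4×3.86) = 4.344

4.34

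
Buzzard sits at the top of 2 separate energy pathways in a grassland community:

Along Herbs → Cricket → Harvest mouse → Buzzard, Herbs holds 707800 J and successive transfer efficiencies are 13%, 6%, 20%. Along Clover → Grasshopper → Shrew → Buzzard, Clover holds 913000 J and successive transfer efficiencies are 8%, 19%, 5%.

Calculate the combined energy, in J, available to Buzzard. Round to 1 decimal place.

1798.0 J

Via Herbs: 707800 × 0.13 × 0.06 × 0.2 = 1104.168 J
Via Clover: 913000 × 0.08 × 0.19 × 0.05 = 693.88 J
Total at Buzzard: 1104.168 + 693.88 = 1798.048 J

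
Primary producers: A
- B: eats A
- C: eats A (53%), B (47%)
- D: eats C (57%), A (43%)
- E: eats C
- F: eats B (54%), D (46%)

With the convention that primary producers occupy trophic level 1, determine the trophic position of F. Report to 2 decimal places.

3.39

B: 1 + 1 = 2
C: 1 + (0.53×1 + 0.47×2) = 2.47
D: 1 + (0.57×2.47 + 0.43×1) = 2.8379
E: 1 + 2.47 = 3.47
F: 1 + (0.54×2 + 0.46×2.8379) = 3.385434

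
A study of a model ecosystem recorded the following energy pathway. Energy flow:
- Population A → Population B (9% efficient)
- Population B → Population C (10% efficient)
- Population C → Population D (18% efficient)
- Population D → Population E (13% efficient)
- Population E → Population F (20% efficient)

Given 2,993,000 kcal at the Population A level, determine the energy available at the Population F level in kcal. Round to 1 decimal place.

126.1 kcal

Population B: 2993000 × 0.09 = 269370 kcal
Population C: 269370 × 0.1 = 26937 kcal
Population D: 26937 × 0.18 = 4848.66 kcal
Population E: 4848.66 × 0.13 = 630.3258 kcal
Population F: 630.3258 × 0.2 = 126.06516 kcal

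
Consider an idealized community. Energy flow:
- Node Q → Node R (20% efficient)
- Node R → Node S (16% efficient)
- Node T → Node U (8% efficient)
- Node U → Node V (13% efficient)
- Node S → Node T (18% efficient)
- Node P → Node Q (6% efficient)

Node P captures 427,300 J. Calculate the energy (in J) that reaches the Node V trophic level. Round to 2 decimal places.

Node Q: 427300 × 0.06 = 25638 J
Node R: 25638 × 0.2 = 5127.6 J
Node S: 5127.6 × 0.16 = 820.416 J
Node T: 820.416 × 0.18 = 147.67488 J
Node U: 147.67488 × 0.08 = 11.8139904 J
Node V: 11.8139904 × 0.13 = 1.535818752 J

1.54 J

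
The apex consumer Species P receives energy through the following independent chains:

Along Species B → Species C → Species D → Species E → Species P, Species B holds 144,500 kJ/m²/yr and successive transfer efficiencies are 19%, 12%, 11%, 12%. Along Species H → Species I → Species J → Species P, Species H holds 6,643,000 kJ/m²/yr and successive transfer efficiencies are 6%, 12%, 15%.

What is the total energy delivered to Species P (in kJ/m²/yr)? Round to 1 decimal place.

Via Species B: 144500 × 0.19 × 0.12 × 0.11 × 0.12 = 43.48872 kJ/m²/yr
Via Species H: 6643000 × 0.06 × 0.12 × 0.15 = 7174.44 kJ/m²/yr
Total at Species P: 43.48872 + 7174.44 = 7217.92872 kJ/m²/yr

7217.9 kJ/m²/yr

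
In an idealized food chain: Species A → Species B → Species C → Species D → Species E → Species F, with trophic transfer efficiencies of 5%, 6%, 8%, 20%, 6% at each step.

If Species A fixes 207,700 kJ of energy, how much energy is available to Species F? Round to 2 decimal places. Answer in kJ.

Species B: 207700 × 0.05 = 10385 kJ
Species C: 10385 × 0.06 = 623.1 kJ
Species D: 623.1 × 0.08 = 49.848 kJ
Species E: 49.848 × 0.2 = 9.9696 kJ
Species F: 9.9696 × 0.06 = 0.598176 kJ

0.60 kJ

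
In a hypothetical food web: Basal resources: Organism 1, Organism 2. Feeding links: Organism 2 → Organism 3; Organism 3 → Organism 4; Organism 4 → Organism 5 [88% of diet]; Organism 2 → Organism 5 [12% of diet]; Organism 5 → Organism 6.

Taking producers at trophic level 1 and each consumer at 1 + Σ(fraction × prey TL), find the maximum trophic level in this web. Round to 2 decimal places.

4.76

Organism 3: 1 + 1 = 2
Organism 4: 1 + 2 = 3
Organism 5: 1 + (0.88×3 + 0.12×1) = 3.76
Organism 6: 1 + 3.76 = 4.76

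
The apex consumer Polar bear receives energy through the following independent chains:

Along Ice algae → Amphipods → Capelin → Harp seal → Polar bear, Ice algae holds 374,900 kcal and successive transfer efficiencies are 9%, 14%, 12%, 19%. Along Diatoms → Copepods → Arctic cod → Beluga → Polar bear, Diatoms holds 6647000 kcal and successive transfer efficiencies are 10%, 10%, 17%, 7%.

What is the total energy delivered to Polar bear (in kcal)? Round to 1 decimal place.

Via Ice algae: 374900 × 0.09 × 0.14 × 0.12 × 0.19 = 107.701272 kcal
Via Diatoms: 6647000 × 0.1 × 0.1 × 0.17 × 0.07 = 790.993 kcal
Total at Polar bear: 107.701272 + 790.993 = 898.694272 kcal

898.7 kcal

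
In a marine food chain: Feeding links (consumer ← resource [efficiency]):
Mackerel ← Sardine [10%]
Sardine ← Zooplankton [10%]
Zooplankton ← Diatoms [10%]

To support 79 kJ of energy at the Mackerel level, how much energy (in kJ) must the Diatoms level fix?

79000 kJ

Cumulative transfer efficiency: 0.1 × 0.1 × 0.1 = 0.001
Diatoms energy = 79 / 0.001 = 79000 kJ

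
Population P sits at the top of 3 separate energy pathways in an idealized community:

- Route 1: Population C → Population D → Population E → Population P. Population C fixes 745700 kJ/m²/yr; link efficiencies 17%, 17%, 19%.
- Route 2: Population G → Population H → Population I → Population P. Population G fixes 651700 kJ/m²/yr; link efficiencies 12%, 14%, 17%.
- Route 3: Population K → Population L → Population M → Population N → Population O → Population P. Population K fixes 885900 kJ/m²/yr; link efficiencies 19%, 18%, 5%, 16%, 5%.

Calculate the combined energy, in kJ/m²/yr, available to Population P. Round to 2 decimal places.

Route 1: 745700 × 0.17 × 0.17 × 0.19 = 4094.6387 kJ/m²/yr
Route 2: 651700 × 0.12 × 0.14 × 0.17 = 1861.2552 kJ/m²/yr
Route 3: 885900 × 0.19 × 0.18 × 0.05 × 0.16 × 0.05 = 12.119112 kJ/m²/yr
Total at Population P: 4094.6387 + 1861.2552 + 12.119112 = 5968.013012 kJ/m²/yr

5968.01 kJ/m²/yr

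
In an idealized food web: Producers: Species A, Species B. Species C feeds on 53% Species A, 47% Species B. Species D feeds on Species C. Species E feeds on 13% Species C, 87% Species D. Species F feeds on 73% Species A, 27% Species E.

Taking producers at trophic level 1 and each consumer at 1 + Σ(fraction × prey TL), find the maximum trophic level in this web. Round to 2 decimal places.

3.87

Species C: 1 + (0.53×1 + 0.47×1) = 2
Species D: 1 + 2 = 3
Species E: 1 + (0.13×2 + 0.87×3) = 3.87
Species F: 1 + (0.73×1 + 0.27×3.87) = 2.7749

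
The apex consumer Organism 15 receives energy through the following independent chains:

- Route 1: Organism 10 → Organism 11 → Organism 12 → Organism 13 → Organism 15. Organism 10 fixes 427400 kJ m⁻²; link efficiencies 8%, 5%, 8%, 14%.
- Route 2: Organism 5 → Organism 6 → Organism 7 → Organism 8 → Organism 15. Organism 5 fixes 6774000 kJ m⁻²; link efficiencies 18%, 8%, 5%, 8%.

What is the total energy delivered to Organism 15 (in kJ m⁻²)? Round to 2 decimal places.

409.33 kJ m⁻²

Route 1: 427400 × 0.08 × 0.05 × 0.08 × 0.14 = 19.14752 kJ m⁻²
Route 2: 6774000 × 0.18 × 0.08 × 0.05 × 0.08 = 390.1824 kJ m⁻²
Total at Organism 15: 19.14752 + 390.1824 = 409.32992 kJ m⁻²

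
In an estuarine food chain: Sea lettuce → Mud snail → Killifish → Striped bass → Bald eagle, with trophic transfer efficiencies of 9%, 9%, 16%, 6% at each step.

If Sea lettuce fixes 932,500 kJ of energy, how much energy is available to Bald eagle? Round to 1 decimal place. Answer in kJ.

72.5 kJ

Mud snail: 932500 × 0.09 = 83925 kJ
Killifish: 83925 × 0.09 = 7553.25 kJ
Striped bass: 7553.25 × 0.16 = 1208.52 kJ
Bald eagle: 1208.52 × 0.06 = 72.5112 kJ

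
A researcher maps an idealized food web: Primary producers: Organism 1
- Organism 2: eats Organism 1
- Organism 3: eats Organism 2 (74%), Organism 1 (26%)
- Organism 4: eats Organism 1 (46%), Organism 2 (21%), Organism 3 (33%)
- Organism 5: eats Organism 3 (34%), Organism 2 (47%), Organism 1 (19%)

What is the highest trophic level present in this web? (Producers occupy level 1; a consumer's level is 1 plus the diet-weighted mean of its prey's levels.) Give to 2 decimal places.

Organism 2: 1 + 1 = 2
Organism 3: 1 + (0.74×2 + 0.26×1) = 2.74
Organism 4: 1 + (0.46×1 + 0.21×2 + 0.33×2.74) = 2.7842
Organism 5: 1 + (0.34×2.74 + 0.47×2 + 0.19×1) = 3.0616

3.06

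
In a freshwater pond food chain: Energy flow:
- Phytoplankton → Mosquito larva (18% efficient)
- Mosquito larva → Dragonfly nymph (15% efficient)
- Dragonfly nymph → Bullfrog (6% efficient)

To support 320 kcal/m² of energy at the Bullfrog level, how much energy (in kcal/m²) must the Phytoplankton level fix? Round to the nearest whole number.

197531 kcal/m²

Cumulative transfer efficiency: 0.18 × 0.15 × 0.06 = 0.00162
Phytoplankton energy = 320 / 0.00162 = 197531 kcal/m²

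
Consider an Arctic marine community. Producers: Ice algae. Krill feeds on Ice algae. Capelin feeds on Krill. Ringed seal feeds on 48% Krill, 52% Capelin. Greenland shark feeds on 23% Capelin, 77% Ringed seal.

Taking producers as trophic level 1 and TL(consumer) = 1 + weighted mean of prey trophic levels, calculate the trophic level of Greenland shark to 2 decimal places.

Krill: 1 + 1 = 2
Capelin: 1 + 2 = 3
Ringed seal: 1 + (0.48×2 + 0.52×3) = 3.52
Greenland shark: 1 + (0.23×3 + 0.77×3.52) = 4.4004

4.40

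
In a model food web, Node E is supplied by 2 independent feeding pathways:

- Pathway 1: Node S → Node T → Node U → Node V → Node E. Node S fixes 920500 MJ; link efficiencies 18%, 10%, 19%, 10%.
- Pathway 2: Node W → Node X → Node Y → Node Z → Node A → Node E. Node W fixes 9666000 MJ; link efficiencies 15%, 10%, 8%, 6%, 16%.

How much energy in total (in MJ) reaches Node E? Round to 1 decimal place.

426.2 MJ

Pathway 1: 920500 × 0.18 × 0.1 × 0.19 × 0.1 = 314.811 MJ
Pathway 2: 9666000 × 0.15 × 0.1 × 0.08 × 0.06 × 0.16 = 111.35232 MJ
Total at Node E: 314.811 + 111.35232 = 426.16332 MJ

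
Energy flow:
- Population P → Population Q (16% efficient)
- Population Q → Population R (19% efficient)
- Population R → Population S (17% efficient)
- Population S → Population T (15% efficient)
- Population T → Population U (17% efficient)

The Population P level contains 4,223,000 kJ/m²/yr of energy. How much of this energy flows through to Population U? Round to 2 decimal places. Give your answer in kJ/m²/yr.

556.52 kJ/m²/yr

Population Q: 4223000 × 0.16 = 675680 kJ/m²/yr
Population R: 675680 × 0.19 = 128379.2 kJ/m²/yr
Population S: 128379.2 × 0.17 = 21824.464 kJ/m²/yr
Population T: 21824.464 × 0.15 = 3273.6696 kJ/m²/yr
Population U: 3273.6696 × 0.17 = 556.523832 kJ/m²/yr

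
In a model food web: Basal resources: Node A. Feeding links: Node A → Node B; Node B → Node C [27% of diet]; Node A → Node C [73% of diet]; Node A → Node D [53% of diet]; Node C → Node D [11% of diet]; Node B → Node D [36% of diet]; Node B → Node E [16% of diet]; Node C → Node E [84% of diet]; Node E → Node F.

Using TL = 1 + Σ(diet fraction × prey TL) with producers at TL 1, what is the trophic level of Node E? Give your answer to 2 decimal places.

Node B: 1 + 1 = 2
Node C: 1 + (0.27×2 + 0.73×1) = 2.27
Node D: 1 + (0.53×1 + 0.11×2.27 + 0.36×2) = 2.4997
Node E: 1 + (0.16×2 + 0.84×2.27) = 3.2268
Node F: 1 + 3.2268 = 4.2268

3.23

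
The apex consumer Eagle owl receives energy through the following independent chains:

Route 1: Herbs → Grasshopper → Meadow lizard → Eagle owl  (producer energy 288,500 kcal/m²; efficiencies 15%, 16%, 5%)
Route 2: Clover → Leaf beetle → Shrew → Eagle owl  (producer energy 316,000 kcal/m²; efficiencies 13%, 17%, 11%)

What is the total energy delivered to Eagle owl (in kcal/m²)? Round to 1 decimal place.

1114.4 kcal/m²

Route 1: 288500 × 0.15 × 0.16 × 0.05 = 346.2 kcal/m²
Route 2: 316000 × 0.13 × 0.17 × 0.11 = 768.196 kcal/m²
Total at Eagle owl: 346.2 + 768.196 = 1114.396 kcal/m²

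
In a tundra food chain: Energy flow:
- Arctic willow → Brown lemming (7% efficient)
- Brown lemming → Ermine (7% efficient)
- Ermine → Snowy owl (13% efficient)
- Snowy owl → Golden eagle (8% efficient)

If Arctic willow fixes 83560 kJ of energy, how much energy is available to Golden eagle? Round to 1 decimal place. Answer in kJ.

Brown lemming: 83560 × 0.07 = 5849.2 kJ
Ermine: 5849.2 × 0.07 = 409.444 kJ
Snowy owl: 409.444 × 0.13 = 53.22772 kJ
Golden eagle: 53.22772 × 0.08 = 4.2582176 kJ

4.3 kJ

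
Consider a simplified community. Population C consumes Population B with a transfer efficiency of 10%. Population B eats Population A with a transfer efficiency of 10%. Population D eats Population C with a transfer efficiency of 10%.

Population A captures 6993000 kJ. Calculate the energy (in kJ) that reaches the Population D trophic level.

Population B: 6993000 × 0.1 = 699300 kJ
Population C: 699300 × 0.1 = 69930 kJ
Population D: 69930 × 0.1 = 6993 kJ

6993 kJ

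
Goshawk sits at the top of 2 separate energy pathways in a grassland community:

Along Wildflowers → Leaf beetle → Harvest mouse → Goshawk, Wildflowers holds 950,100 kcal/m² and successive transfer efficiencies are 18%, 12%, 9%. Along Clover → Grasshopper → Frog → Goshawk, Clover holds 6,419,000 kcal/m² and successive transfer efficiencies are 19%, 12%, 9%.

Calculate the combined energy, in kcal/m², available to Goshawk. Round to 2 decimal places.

15018.78 kcal/m²

Via Wildflowers: 950100 × 0.18 × 0.12 × 0.09 = 1846.9944 kcal/m²
Via Clover: 6419000 × 0.19 × 0.12 × 0.09 = 13171.788 kcal/m²
Total at Goshawk: 1846.9944 + 13171.788 = 15018.7824 kcal/m²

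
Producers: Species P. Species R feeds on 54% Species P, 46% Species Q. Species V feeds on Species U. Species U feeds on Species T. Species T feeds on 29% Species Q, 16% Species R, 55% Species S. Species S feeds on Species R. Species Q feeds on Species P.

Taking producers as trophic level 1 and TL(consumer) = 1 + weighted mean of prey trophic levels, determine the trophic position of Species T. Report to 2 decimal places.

Species Q: 1 + 1 = 2
Species R: 1 + (0.54×1 + 0.46×2) = 2.46
Species S: 1 + 2.46 = 3.46
Species T: 1 + (0.29×2 + 0.16×2.46 + 0.55×3.46) = 3.8766
Species U: 1 + 3.8766 = 4.8766
Species V: 1 + 4.8766 = 5.8766

3.88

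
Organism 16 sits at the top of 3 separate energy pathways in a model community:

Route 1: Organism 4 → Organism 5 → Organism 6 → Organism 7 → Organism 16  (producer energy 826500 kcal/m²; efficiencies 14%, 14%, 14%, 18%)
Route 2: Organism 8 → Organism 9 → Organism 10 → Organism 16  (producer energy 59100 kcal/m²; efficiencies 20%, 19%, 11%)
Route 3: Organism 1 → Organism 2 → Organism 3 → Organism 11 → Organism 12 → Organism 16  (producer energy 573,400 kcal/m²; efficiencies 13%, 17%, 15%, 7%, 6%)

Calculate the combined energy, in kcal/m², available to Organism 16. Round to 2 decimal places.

663.25 kcal/m²

Route 1: 826500 × 0.14 × 0.14 × 0.14 × 0.18 = 408.22488 kcal/m²
Route 2: 59100 × 0.2 × 0.19 × 0.11 = 247.038 kcal/m²
Route 3: 573400 × 0.13 × 0.17 × 0.15 × 0.07 × 0.06 = 7.9834482 kcal/m²
Total at Organism 16: 408.22488 + 247.038 + 7.9834482 = 663.2463282 kcal/m²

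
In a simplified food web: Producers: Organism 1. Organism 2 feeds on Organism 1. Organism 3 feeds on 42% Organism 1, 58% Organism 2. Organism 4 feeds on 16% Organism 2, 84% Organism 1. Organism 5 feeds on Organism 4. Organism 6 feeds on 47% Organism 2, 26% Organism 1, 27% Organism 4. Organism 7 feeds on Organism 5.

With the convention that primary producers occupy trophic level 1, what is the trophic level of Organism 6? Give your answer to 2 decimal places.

2.78

Organism 2: 1 + 1 = 2
Organism 3: 1 + (0.42×1 + 0.58×2) = 2.58
Organism 4: 1 + (0.16×2 + 0.84×1) = 2.16
Organism 5: 1 + 2.16 = 3.16
Organism 6: 1 + (0.47×2 + 0.26×1 + 0.27×2.16) = 2.7832
Organism 7: 1 + 3.16 = 4.16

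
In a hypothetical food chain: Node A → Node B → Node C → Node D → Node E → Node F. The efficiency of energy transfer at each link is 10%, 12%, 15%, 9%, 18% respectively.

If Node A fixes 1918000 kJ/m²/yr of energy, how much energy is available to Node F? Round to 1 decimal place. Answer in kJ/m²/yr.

55.9 kJ/m²/yr

Node B: 1918000 × 0.1 = 191800 kJ/m²/yr
Node C: 191800 × 0.12 = 23016 kJ/m²/yr
Node D: 23016 × 0.15 = 3452.4 kJ/m²/yr
Node E: 3452.4 × 0.09 = 310.716 kJ/m²/yr
Node F: 310.716 × 0.18 = 55.92888 kJ/m²/yr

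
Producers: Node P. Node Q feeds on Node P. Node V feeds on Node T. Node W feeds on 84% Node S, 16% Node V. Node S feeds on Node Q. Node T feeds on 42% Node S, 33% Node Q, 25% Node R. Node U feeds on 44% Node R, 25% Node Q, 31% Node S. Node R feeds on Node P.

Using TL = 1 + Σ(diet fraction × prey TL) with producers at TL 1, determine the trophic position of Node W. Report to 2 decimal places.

Node Q: 1 + 1 = 2
Node R: 1 + 1 = 2
Node S: 1 + 2 = 3
Node T: 1 + (0.42×3 + 0.33×2 + 0.25×2) = 3.42
Node U: 1 + (0.44×2 + 0.25×2 + 0.31×3) = 3.31
Node V: 1 + 3.42 = 4.42
Node W: 1 + (0.84×3 + 0.16×4.42) = 4.2272

4.23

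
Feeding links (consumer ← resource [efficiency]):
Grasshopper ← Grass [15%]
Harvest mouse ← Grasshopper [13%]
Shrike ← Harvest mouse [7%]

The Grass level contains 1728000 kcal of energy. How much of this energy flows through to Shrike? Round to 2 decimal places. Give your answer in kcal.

Grasshopper: 1728000 × 0.15 = 259200 kcal
Harvest mouse: 259200 × 0.13 = 33696 kcal
Shrike: 33696 × 0.07 = 2358.72 kcal

2358.72 kcal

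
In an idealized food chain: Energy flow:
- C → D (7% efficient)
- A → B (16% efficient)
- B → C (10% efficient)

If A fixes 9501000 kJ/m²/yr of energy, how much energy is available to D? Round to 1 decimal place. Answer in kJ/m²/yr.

B: 9501000 × 0.16 = 1520160 kJ/m²/yr
C: 1520160 × 0.1 = 152016 kJ/m²/yr
D: 152016 × 0.07 = 10641.12 kJ/m²/yr

10641.1 kJ/m²/yr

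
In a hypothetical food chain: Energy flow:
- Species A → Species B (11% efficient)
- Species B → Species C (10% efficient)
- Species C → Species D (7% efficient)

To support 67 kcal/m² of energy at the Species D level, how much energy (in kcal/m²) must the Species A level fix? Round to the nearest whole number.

Cumulative transfer efficiency: 0.11 × 0.1 × 0.07 = 0.00077
Species A energy = 67 / 0.00077 = 87013 kcal/m²

87013 kcal/m²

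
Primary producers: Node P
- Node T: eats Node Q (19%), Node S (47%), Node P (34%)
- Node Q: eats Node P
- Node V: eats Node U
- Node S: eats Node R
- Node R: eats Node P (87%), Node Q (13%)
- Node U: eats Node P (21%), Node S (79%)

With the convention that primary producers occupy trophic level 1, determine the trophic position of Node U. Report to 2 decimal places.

3.68

Node Q: 1 + 1 = 2
Node R: 1 + (0.87×1 + 0.13×2) = 2.13
Node S: 1 + 2.13 = 3.13
Node T: 1 + (0.19×2 + 0.47×3.13 + 0.34×1) = 3.1911
Node U: 1 + (0.21×1 + 0.79×3.13) = 3.6827
Node V: 1 + 3.6827 = 4.6827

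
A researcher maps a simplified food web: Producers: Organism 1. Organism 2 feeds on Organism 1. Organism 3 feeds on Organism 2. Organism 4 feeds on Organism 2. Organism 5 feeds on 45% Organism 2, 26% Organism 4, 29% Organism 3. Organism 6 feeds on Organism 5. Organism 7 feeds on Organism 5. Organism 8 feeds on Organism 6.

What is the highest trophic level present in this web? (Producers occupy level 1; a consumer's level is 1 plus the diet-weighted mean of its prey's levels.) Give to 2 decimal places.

5.55

Organism 2: 1 + 1 = 2
Organism 3: 1 + 2 = 3
Organism 4: 1 + 2 = 3
Organism 5: 1 + (0.45×2 + 0.26×3 + 0.29×3) = 3.55
Organism 6: 1 + 3.55 = 4.55
Organism 7: 1 + 3.55 = 4.55
Organism 8: 1 + 4.55 = 5.55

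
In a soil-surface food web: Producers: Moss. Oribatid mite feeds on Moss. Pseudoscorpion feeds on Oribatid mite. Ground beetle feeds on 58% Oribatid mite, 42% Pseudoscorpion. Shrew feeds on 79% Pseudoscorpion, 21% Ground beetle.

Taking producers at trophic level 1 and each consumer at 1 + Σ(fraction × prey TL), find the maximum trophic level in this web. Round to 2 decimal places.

4.09

Oribatid mite: 1 + 1 = 2
Pseudoscorpion: 1 + 2 = 3
Ground beetle: 1 + (0.58×2 + 0.42×3) = 3.42
Shrew: 1 + (0.79×3 + 0.21×3.42) = 4.0882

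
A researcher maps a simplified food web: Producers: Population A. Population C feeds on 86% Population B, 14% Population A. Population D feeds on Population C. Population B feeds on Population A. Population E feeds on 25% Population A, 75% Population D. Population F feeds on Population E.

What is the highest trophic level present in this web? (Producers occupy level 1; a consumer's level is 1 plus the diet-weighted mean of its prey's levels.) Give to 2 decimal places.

5.15

Population B: 1 + 1 = 2
Population C: 1 + (0.86×2 + 0.14×1) = 2.86
Population D: 1 + 2.86 = 3.86
Population E: 1 + (0.25×1 + 0.75×3.86) = 4.145
Population F: 1 + 4.145 = 5.145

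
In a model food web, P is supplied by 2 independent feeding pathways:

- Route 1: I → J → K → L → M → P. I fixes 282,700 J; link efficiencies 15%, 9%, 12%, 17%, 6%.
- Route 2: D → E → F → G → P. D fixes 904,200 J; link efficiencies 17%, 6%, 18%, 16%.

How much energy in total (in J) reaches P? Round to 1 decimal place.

270.3 J

Route 1: 282700 × 0.15 × 0.09 × 0.12 × 0.17 × 0.06 = 4.6713348 J
Route 2: 904200 × 0.17 × 0.06 × 0.18 × 0.16 = 265.617792 J
Total at P: 4.6713348 + 265.617792 = 270.2891268 J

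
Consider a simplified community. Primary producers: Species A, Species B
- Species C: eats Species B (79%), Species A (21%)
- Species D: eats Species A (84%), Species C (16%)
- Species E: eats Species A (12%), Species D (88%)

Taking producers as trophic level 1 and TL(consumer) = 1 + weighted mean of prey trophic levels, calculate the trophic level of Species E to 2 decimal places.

3.02

Species C: 1 + (0.79×1 + 0.21×1) = 2
Species D: 1 + (0.84×1 + 0.16×2) = 2.16
Species E: 1 + (0.12×1 + 0.88×2.16) = 3.0208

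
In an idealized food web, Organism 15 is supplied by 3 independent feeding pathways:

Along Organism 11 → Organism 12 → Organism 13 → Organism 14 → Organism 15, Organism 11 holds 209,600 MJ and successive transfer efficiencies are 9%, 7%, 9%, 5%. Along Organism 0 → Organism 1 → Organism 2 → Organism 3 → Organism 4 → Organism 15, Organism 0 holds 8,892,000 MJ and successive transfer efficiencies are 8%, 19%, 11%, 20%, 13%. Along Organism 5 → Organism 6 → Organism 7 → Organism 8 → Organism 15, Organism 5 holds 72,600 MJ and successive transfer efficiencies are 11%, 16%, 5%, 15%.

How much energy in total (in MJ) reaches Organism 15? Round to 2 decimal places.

Via Organism 11: 209600 × 0.09 × 0.07 × 0.09 × 0.05 = 5.94216 MJ
Via Organism 0: 8892000 × 0.08 × 0.19 × 0.11 × 0.2 × 0.13 = 386.553024 MJ
Via Organism 5: 72600 × 0.11 × 0.16 × 0.05 × 0.15 = 9.5832 MJ
Total at Organism 15: 5.94216 + 386.553024 + 9.5832 = 402.078384 MJ

402.08 MJ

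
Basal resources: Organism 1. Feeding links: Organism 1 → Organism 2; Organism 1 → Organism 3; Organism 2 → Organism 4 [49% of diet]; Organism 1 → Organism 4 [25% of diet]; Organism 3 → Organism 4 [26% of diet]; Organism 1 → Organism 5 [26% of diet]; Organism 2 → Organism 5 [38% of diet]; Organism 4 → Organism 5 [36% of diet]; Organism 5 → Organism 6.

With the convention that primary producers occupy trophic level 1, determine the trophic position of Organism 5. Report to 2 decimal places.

3.01

Organism 2: 1 + 1 = 2
Organism 3: 1 + 1 = 2
Organism 4: 1 + (0.49×2 + 0.25×1 + 0.26×2) = 2.75
Organism 5: 1 + (0.26×1 + 0.38×2 + 0.36×2.75) = 3.01
Organism 6: 1 + 3.01 = 4.01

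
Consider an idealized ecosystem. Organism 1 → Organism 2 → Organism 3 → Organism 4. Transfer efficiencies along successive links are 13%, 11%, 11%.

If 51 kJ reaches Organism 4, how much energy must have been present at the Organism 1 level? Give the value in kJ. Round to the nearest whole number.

Cumulative transfer efficiency: 0.13 × 0.11 × 0.11 = 0.001573
Organism 1 energy = 51 / 0.001573 = 32422 kJ

32422 kJ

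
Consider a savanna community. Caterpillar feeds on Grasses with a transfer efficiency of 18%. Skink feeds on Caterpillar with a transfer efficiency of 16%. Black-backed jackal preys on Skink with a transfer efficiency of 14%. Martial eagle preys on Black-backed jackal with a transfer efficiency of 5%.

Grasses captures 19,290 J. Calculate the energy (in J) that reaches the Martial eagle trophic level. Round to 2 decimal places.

3.89 J

Caterpillar: 19290 × 0.18 = 3472.2 J
Skink: 3472.2 × 0.16 = 555.552 J
Black-backed jackal: 555.552 × 0.14 = 77.77728 J
Martial eagle: 77.77728 × 0.05 = 3.888864 J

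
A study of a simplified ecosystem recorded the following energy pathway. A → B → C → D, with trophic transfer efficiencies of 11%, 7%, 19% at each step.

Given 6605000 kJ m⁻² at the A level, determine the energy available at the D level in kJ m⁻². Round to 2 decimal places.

9663.12 kJ m⁻²

B: 6605000 × 0.11 = 726550 kJ m⁻²
C: 726550 × 0.07 = 50858.5 kJ m⁻²
D: 50858.5 × 0.19 = 9663.115 kJ m⁻²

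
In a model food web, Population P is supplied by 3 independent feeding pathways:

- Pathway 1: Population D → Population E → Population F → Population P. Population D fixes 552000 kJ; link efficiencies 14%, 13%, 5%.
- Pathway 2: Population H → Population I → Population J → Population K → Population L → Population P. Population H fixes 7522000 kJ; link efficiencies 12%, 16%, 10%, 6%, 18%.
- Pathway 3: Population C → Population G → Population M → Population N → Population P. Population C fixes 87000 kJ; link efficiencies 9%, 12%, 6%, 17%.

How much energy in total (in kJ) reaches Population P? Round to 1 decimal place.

Pathway 1: 552000 × 0.14 × 0.13 × 0.05 = 502.32 kJ
Pathway 2: 7522000 × 0.12 × 0.16 × 0.1 × 0.06 × 0.18 = 155.976192 kJ
Pathway 3: 87000 × 0.09 × 0.12 × 0.06 × 0.17 = 9.58392 kJ
Total at Population P: 502.32 + 155.976192 + 9.58392 = 667.880112 kJ

667.9 kJ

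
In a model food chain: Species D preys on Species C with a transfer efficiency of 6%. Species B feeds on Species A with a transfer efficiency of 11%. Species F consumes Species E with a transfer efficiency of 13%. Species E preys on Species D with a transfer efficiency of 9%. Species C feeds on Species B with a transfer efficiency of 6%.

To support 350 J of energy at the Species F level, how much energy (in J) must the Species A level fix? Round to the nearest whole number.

Cumulative transfer efficiency: 0.11 × 0.06 × 0.06 × 0.09 × 0.13 = 0.0000046332
Species A energy = 350 / 0.0000046332 = 75541742 J

75541742 J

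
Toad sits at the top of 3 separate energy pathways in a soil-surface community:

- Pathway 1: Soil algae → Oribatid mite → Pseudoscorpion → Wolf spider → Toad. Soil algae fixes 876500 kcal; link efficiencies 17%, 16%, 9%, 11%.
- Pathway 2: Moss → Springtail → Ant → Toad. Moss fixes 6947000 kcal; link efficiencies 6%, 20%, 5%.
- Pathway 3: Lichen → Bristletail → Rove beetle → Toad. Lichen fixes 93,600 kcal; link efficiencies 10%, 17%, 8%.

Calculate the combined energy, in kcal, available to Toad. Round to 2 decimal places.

Pathway 1: 876500 × 0.17 × 0.16 × 0.09 × 0.11 = 236.02392 kcal
Pathway 2: 6947000 × 0.06 × 0.2 × 0.05 = 4168.2 kcal
Pathway 3: 93600 × 0.1 × 0.17 × 0.08 = 127.296 kcal
Total at Toad: 236.02392 + 4168.2 + 127.296 = 4531.51992 kcal

4531.52 kcal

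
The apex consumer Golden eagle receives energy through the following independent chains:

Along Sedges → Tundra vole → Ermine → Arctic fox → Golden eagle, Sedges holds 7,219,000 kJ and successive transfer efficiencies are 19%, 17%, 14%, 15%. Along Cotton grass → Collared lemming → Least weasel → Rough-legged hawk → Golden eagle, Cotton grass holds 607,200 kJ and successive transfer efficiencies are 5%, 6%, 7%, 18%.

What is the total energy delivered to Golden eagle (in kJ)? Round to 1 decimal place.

Via Sedges: 7219000 × 0.19 × 0.17 × 0.14 × 0.15 = 4896.6477 kJ
Via Cotton grass: 607200 × 0.05 × 0.06 × 0.07 × 0.18 = 22.95216 kJ
Total at Golden eagle: 4896.6477 + 22.95216 = 4919.59986 kJ

4919.6 kJ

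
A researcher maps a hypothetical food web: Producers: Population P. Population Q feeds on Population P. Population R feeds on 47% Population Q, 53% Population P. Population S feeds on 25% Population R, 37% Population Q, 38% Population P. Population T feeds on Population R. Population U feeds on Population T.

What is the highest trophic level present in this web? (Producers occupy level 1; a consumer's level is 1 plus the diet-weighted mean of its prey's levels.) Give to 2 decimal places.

Population Q: 1 + 1 = 2
Population R: 1 + (0.47×2 + 0.53×1) = 2.47
Population S: 1 + (0.25×2.47 + 0.37×2 + 0.38×1) = 2.7375
Population T: 1 + 2.47 = 3.47
Population U: 1 + 3.47 = 4.47

4.47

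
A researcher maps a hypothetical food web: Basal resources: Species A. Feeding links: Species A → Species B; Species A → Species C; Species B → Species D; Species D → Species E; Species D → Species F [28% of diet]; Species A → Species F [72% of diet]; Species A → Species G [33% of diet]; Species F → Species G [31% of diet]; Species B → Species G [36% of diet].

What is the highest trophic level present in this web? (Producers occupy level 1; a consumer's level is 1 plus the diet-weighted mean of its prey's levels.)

Species B: 1 + 1 = 2
Species C: 1 + 1 = 2
Species D: 1 + 2 = 3
Species E: 1 + 3 = 4
Species F: 1 + (0.28×3 + 0.72×1) = 2.56
Species G: 1 + (0.33×1 + 0.31×2.56 + 0.36×2) = 2.8436

4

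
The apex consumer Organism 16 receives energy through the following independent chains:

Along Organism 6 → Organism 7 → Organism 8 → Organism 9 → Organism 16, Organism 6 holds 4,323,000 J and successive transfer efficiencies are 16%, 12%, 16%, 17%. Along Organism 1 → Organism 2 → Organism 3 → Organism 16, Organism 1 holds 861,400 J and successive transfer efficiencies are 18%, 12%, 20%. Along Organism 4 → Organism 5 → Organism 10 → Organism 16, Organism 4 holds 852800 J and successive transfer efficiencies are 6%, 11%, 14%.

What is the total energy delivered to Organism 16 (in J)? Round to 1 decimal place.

6766.9 J

Via Organism 6: 4323000 × 0.16 × 0.12 × 0.16 × 0.17 = 2257.64352 J
Via Organism 1: 861400 × 0.18 × 0.12 × 0.2 = 3721.248 J
Via Organism 4: 852800 × 0.06 × 0.11 × 0.14 = 787.9872 J
Total at Organism 16: 2257.64352 + 3721.248 + 787.9872 = 6766.87872 J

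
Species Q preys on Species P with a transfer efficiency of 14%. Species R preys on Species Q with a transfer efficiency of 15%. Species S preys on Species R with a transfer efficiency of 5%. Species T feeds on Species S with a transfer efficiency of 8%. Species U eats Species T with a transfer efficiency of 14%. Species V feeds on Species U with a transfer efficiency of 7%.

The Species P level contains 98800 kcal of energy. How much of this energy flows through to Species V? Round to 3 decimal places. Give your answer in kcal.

0.081 kcal

Species Q: 98800 × 0.14 = 13832 kcal
Species R: 13832 × 0.15 = 2074.8 kcal
Species S: 2074.8 × 0.05 = 103.74 kcal
Species T: 103.74 × 0.08 = 8.2992 kcal
Species U: 8.2992 × 0.14 = 1.161888 kcal
Species V: 1.161888 × 0.07 = 0.08133216 kcal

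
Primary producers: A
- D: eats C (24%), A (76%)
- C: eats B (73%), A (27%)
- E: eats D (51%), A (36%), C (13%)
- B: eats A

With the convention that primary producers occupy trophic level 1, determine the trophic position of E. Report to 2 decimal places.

2.95

B: 1 + 1 = 2
C: 1 + (0.73×2 + 0.27×1) = 2.73
D: 1 + (0.24×2.73 + 0.76×1) = 2.4152
E: 1 + (0.51×2.4152 + 0.36×1 + 0.13×2.73) = 2.946652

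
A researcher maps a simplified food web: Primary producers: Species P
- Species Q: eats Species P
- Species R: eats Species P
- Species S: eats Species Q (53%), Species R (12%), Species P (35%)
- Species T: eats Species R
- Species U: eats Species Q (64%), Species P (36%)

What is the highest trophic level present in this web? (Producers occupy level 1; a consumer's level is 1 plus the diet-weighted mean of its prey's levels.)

Species Q: 1 + 1 = 2
Species R: 1 + 1 = 2
Species S: 1 + (0.53×2 + 0.12×2 + 0.35×1) = 2.65
Species T: 1 + 2 = 3
Species U: 1 + (0.64×2 + 0.36×1) = 2.64

3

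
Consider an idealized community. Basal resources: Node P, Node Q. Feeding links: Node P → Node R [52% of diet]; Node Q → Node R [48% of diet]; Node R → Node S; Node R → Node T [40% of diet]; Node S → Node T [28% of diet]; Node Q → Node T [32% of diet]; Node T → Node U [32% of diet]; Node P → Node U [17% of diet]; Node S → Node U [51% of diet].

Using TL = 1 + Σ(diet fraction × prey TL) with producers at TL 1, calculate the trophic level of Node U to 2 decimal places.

Node R: 1 + (0.52×1 + 0.48×1) = 2
Node S: 1 + 2 = 3
Node T: 1 + (0.4×2 + 0.28×3 + 0.32×1) = 2.96
Node U: 1 + (0.32×2.96 + 0.17×1 + 0.51×3) = 3.6472

3.65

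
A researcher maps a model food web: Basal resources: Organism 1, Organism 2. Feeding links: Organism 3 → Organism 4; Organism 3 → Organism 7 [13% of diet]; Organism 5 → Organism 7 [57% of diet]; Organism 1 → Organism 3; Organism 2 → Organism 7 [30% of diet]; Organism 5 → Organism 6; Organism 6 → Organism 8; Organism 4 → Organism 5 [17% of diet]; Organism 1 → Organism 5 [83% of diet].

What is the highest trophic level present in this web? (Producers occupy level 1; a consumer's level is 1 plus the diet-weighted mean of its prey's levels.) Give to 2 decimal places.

4.34

Organism 3: 1 + 1 = 2
Organism 4: 1 + 2 = 3
Organism 5: 1 + (0.83×1 + 0.17×3) = 2.34
Organism 6: 1 + 2.34 = 3.34
Organism 7: 1 + (0.13×2 + 0.3×1 + 0.57×2.34) = 2.8938
Organism 8: 1 + 3.34 = 4.34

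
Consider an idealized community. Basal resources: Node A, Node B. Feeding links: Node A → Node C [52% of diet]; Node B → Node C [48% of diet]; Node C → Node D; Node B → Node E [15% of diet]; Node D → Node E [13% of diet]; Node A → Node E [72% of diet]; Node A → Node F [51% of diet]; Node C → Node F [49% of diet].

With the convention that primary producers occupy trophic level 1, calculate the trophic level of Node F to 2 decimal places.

2.49

Node C: 1 + (0.52×1 + 0.48×1) = 2
Node D: 1 + 2 = 3
Node E: 1 + (0.15×1 + 0.13×3 + 0.72×1) = 2.26
Node F: 1 + (0.51×1 + 0.49×2) = 2.49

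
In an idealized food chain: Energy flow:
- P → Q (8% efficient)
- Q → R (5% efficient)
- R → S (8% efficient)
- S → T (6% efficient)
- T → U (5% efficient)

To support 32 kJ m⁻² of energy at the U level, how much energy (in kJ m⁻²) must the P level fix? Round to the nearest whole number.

33333333 kJ m⁻²

Cumulative transfer efficiency: 0.08 × 0.05 × 0.08 × 0.06 × 0.05 = 0.00000096
P energy = 32 / 0.00000096 = 33333333 kJ m⁻²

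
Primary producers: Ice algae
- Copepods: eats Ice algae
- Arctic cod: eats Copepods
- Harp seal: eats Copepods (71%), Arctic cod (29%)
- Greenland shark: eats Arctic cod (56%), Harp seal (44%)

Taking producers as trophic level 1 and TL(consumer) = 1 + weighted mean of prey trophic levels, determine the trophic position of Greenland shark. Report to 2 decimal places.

Copepods: 1 + 1 = 2
Arctic cod: 1 + 2 = 3
Harp seal: 1 + (0.71×2 + 0.29×3) = 3.29
Greenland shark: 1 + (0.56×3 + 0.44×3.29) = 4.1276

4.13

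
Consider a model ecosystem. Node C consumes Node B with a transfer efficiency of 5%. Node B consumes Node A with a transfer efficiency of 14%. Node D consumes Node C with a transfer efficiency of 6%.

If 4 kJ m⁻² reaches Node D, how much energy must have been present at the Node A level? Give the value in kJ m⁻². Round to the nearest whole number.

Cumulative transfer efficiency: 0.14 × 0.05 × 0.06 = 0.00042
Node A energy = 4 / 0.00042 = 9524 kJ m⁻²

9524 kJ m⁻²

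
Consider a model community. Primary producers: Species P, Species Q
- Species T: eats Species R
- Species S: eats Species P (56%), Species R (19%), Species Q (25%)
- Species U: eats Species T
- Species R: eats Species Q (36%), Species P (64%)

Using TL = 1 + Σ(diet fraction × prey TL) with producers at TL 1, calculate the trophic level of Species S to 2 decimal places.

Species R: 1 + (0.36×1 + 0.64×1) = 2
Species S: 1 + (0.56×1 + 0.19×2 + 0.25×1) = 2.19
Species T: 1 + 2 = 3
Species U: 1 + 3 = 4

2.19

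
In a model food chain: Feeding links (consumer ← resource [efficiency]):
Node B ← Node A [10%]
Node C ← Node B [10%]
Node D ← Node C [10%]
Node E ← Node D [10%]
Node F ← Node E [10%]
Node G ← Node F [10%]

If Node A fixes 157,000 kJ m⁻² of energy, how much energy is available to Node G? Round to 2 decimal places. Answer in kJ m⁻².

0.16 kJ m⁻²

Node B: 157000 × 0.1 = 15700 kJ m⁻²
Node C: 15700 × 0.1 = 1570 kJ m⁻²
Node D: 1570 × 0.1 = 157 kJ m⁻²
Node E: 157 × 0.1 = 15.7 kJ m⁻²
Node F: 15.7 × 0.1 = 1.57 kJ m⁻²
Node G: 1.57 × 0.1 = 0.157 kJ m⁻²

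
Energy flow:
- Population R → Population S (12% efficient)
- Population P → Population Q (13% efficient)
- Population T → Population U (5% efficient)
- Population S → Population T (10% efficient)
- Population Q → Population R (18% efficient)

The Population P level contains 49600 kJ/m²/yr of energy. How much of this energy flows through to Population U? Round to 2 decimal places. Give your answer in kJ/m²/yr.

0.70 kJ/m²/yr

Population Q: 49600 × 0.13 = 6448 kJ/m²/yr
Population R: 6448 × 0.18 = 1160.64 kJ/m²/yr
Population S: 1160.64 × 0.12 = 139.2768 kJ/m²/yr
Population T: 139.2768 × 0.1 = 13.92768 kJ/m²/yr
Population U: 13.92768 × 0.05 = 0.696384 kJ/m²/yr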